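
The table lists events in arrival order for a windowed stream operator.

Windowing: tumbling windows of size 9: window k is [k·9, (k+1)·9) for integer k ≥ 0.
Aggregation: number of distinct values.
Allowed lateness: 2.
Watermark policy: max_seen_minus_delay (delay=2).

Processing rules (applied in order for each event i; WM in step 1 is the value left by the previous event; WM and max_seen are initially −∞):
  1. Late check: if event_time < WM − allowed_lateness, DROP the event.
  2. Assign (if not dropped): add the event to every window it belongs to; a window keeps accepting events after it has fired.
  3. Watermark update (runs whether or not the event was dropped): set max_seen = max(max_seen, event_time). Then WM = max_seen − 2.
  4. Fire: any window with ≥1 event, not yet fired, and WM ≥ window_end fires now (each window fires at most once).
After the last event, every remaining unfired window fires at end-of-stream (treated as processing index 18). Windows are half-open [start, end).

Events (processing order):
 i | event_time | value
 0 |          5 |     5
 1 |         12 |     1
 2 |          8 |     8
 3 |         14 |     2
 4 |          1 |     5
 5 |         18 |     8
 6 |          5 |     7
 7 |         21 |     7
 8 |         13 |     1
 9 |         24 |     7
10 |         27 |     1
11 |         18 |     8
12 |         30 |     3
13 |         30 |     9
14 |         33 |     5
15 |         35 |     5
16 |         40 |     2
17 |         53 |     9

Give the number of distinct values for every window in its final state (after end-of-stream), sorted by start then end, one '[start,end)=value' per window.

i=0 t=5 v=5: → [0,9); WM=3
i=1 t=12 v=1: → [9,18); WM=10; [0,9) fires=1
i=2 t=8 v=8: → [0,9); WM=10
i=3 t=14 v=2: → [9,18); WM=12
i=4 t=1 v=5: DROP (t<12-2); WM=12
i=5 t=18 v=8: → [18,27); WM=16
i=6 t=5 v=7: DROP (t<16-2); WM=16
i=7 t=21 v=7: → [18,27); WM=19; [9,18) fires=2
i=8 t=13 v=1: DROP (t<19-2); WM=19
i=9 t=24 v=7: → [18,27); WM=22
i=10 t=27 v=1: → [27,36); WM=25
i=11 t=18 v=8: DROP (t<25-2); WM=25
i=12 t=30 v=3: → [27,36); WM=28; [18,27) fires=2
i=13 t=30 v=9: → [27,36); WM=28
i=14 t=33 v=5: → [27,36); WM=31
i=15 t=35 v=5: → [27,36); WM=33
i=16 t=40 v=2: → [36,45); WM=38; [27,36) fires=4
i=17 t=53 v=9: → [45,54); WM=51; [36,45) fires=1

[0,9)=2 [9,18)=2 [18,27)=2 [27,36)=4 [36,45)=1 [45,54)=1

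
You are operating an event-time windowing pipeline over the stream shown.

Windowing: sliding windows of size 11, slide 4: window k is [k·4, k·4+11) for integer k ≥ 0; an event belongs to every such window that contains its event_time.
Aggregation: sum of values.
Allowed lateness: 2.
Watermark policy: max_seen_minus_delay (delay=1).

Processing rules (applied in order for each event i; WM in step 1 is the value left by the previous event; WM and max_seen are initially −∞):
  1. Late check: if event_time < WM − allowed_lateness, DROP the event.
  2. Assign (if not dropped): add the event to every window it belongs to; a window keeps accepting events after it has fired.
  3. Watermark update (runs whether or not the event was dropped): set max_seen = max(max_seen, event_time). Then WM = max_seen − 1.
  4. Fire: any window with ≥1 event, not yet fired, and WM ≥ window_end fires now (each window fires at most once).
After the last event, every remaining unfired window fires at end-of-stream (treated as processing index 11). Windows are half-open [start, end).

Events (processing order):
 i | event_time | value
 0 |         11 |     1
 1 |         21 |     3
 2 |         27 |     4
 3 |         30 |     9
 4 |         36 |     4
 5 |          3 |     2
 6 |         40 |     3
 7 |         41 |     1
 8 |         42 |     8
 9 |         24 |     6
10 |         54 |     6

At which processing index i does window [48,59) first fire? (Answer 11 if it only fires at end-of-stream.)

i=0 t=11 v=1: → [8,19),[4,15); WM=10
i=1 t=21 v=3: → [20,31),[16,27),[12,23); WM=20; [4,15) fires=1 [8,19) fires=1
i=2 t=27 v=4: → [24,35),[20,31); WM=26; [12,23) fires=3
i=3 t=30 v=9: → [28,39),[24,35),[20,31); WM=29; [16,27) fires=3
i=4 t=36 v=4: → [36,47),[32,43),[28,39); WM=35; [20,31) fires=16 [24,35) fires=13
i=5 t=3 v=2: DROP (t<35-2); WM=35
i=6 t=40 v=3: → [40,51),[36,47),[32,43); WM=39; [28,39) fires=13
i=7 t=41 v=1: → [40,51),[36,47),[32,43); WM=40
i=8 t=42 v=8: → [40,51),[36,47),[32,43); WM=41
i=9 t=24 v=6: DROP (t<41-2); WM=41
i=10 t=54 v=6: → [52,63),[48,59),[44,55); WM=53; [32,43) fires=16 [36,47) fires=16 [40,51) fires=12

11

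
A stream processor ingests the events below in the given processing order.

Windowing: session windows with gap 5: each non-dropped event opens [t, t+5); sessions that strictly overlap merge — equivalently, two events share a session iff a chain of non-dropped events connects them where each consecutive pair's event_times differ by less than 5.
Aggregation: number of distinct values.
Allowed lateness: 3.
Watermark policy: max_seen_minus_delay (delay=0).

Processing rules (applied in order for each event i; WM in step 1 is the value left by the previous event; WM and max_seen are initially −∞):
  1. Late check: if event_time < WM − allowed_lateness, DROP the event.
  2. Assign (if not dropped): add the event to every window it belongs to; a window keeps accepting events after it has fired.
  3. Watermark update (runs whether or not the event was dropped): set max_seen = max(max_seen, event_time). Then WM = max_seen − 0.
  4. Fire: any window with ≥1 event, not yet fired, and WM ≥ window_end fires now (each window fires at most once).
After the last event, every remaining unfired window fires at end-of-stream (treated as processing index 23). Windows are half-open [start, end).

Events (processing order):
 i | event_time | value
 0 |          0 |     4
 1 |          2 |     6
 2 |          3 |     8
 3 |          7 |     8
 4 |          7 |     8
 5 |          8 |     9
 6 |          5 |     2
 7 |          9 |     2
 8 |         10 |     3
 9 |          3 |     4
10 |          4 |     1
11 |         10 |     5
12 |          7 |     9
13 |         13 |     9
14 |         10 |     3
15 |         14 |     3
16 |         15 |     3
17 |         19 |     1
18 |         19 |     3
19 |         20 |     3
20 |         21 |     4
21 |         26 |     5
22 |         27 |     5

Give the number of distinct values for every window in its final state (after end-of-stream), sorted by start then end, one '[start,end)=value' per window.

i=0 t=0 v=4: → [0,5); WM=0
i=1 t=2 v=6: → [0,7); WM=2
i=2 t=3 v=8: → [0,8); WM=3
i=3 t=7 v=8: → [0,12); WM=7
i=4 t=7 v=8: → [0,12); WM=7
i=5 t=8 v=9: → [0,13); WM=8
i=6 t=5 v=2: → [0,13); WM=8
i=7 t=9 v=2: → [0,14); WM=9
i=8 t=10 v=3: → [0,15); WM=10
i=9 t=3 v=4: DROP (t<10-3); WM=10
i=10 t=4 v=1: DROP (t<10-3); WM=10
i=11 t=10 v=5: → [0,15); WM=10
i=12 t=7 v=9: → [0,15); WM=10
i=13 t=13 v=9: → [0,18); WM=13
i=14 t=10 v=3: → [0,18); WM=13
i=15 t=14 v=3: → [0,19); WM=14
i=16 t=15 v=3: → [0,20); WM=15
i=17 t=19 v=1: → [0,24); WM=19
i=18 t=19 v=3: → [0,24); WM=19
i=19 t=20 v=3: → [0,25); WM=20
i=20 t=21 v=4: → [0,26); WM=21
i=21 t=26 v=5: → [26,31); WM=26
i=22 t=27 v=5: → [26,32); WM=27

[0,26)=8 [26,32)=1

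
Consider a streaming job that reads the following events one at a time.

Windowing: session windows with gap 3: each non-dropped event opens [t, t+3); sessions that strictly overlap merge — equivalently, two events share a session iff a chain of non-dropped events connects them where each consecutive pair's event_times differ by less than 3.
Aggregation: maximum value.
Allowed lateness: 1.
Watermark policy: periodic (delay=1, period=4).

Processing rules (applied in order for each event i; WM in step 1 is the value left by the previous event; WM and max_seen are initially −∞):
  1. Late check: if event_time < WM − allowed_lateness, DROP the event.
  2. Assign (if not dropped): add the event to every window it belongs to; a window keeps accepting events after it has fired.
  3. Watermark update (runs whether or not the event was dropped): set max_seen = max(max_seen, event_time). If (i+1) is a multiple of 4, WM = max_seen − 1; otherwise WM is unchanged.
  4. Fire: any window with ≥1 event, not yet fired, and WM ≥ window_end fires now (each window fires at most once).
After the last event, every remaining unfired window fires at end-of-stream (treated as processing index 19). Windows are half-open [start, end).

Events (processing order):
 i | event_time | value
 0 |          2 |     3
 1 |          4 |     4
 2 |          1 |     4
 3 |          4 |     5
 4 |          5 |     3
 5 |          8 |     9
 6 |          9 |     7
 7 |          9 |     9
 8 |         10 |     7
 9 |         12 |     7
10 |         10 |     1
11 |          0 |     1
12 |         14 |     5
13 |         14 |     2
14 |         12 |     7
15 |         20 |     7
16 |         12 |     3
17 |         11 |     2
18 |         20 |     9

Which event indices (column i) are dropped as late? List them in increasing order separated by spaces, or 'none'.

i=0 t=2 v=3: → [2,5); WM=−∞
i=1 t=4 v=4: → [2,7); WM=−∞
i=2 t=1 v=4: → [1,7); WM=−∞
i=3 t=4 v=5: → [1,7); WM=3
i=4 t=5 v=3: → [1,8); WM=3
i=5 t=8 v=9: → [8,11); WM=3
i=6 t=9 v=7: → [8,12); WM=3
i=7 t=9 v=9: → [8,12); WM=8
i=8 t=10 v=7: → [8,13); WM=8
i=9 t=12 v=7: → [8,15); WM=8
i=10 t=10 v=1: → [8,15); WM=8
i=11 t=0 v=1: DROP (t<8-1); WM=11
i=12 t=14 v=5: → [8,17); WM=11
i=13 t=14 v=2: → [8,17); WM=11
i=14 t=12 v=7: → [8,17); WM=11
i=15 t=20 v=7: → [20,23); WM=19
i=16 t=12 v=3: DROP (t<19-1); WM=19
i=17 t=11 v=2: DROP (t<19-1); WM=19
i=18 t=20 v=9: → [20,23); WM=19

11 16 17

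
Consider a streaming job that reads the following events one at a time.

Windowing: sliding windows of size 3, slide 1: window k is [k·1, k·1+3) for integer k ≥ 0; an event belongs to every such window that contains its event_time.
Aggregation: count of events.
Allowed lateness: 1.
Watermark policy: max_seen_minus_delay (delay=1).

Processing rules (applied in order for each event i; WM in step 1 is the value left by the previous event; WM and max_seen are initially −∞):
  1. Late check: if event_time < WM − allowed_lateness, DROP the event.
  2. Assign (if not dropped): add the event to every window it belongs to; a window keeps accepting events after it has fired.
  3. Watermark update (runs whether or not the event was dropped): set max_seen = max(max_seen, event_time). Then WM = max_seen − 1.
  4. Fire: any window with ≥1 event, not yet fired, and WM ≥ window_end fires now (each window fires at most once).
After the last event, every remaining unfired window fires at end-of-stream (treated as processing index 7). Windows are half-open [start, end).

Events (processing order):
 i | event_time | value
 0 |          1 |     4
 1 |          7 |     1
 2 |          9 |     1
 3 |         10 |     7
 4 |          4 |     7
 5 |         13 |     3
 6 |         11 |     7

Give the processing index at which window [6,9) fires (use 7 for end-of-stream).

i=0 t=1 v=4: → [1,4),[0,3); WM=0
i=1 t=7 v=1: → [7,10),[6,9),[5,8); WM=6; [0,3) fires=1 [1,4) fires=1
i=2 t=9 v=1: → [9,12),[8,11),[7,10); WM=8; [5,8) fires=1
i=3 t=10 v=7: → [10,13),[9,12),[8,11); WM=9; [6,9) fires=1
i=4 t=4 v=7: DROP (t<9-1); WM=9
i=5 t=13 v=3: → [13,16),[12,15),[11,14); WM=12; [7,10) fires=2 [8,11) fires=2 [9,12) fires=2
i=6 t=11 v=7: → [11,14),[10,13),[9,12); WM=12

3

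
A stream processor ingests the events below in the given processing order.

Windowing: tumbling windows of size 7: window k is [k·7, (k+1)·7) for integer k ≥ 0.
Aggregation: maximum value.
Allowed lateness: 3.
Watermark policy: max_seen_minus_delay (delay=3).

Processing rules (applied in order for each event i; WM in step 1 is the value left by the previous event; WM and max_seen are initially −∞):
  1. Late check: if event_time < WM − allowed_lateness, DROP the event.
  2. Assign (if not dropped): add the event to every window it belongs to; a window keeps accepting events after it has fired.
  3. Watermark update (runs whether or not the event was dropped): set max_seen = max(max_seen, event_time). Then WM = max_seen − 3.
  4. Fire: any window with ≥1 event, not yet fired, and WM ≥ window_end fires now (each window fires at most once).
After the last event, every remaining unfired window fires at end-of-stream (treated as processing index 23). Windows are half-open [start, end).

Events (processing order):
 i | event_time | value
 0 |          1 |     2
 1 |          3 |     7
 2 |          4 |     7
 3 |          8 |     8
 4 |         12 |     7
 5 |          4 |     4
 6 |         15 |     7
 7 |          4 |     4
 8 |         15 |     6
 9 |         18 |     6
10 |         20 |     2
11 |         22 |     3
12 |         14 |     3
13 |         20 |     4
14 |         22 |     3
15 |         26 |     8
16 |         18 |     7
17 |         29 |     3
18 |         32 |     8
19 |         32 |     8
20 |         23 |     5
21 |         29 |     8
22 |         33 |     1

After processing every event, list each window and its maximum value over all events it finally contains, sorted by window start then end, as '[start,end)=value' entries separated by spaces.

i=0 t=1 v=2: → [0,7); WM=-2
i=1 t=3 v=7: → [0,7); WM=0
i=2 t=4 v=7: → [0,7); WM=1
i=3 t=8 v=8: → [7,14); WM=5
i=4 t=12 v=7: → [7,14); WM=9; [0,7) fires=7
i=5 t=4 v=4: DROP (t<9-3); WM=9
i=6 t=15 v=7: → [14,21); WM=12
i=7 t=4 v=4: DROP (t<12-3); WM=12
i=8 t=15 v=6: → [14,21); WM=12
i=9 t=18 v=6: → [14,21); WM=15; [7,14) fires=8
i=10 t=20 v=2: → [14,21); WM=17
i=11 t=22 v=3: → [21,28); WM=19
i=12 t=14 v=3: DROP (t<19-3); WM=19
i=13 t=20 v=4: → [14,21); WM=19
i=14 t=22 v=3: → [21,28); WM=19
i=15 t=26 v=8: → [21,28); WM=23; [14,21) fires=7
i=16 t=18 v=7: DROP (t<23-3); WM=23
i=17 t=29 v=3: → [28,35); WM=26
i=18 t=32 v=8: → [28,35); WM=29; [21,28) fires=8
i=19 t=32 v=8: → [28,35); WM=29
i=20 t=23 v=5: DROP (t<29-3); WM=29
i=21 t=29 v=8: → [28,35); WM=29
i=22 t=33 v=1: → [28,35); WM=30

[0,7)=7 [7,14)=8 [14,21)=7 [21,28)=8 [28,35)=8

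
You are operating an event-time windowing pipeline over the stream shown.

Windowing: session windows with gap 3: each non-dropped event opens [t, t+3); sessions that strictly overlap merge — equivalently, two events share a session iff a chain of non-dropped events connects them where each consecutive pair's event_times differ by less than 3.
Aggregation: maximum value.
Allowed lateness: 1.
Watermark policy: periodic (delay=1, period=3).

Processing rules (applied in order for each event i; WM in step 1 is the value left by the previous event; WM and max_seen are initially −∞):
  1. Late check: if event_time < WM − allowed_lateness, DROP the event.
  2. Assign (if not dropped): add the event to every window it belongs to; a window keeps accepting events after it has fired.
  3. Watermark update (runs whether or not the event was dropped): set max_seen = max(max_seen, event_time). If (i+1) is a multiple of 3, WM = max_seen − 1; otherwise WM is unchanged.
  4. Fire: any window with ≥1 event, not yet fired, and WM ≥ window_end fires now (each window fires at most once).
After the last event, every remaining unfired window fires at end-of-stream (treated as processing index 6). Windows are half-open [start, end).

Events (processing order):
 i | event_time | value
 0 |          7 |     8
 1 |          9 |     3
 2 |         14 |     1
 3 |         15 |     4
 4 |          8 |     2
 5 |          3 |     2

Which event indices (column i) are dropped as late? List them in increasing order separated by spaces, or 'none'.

i=0 t=7 v=8: → [7,10); WM=−∞
i=1 t=9 v=3: → [7,12); WM=−∞
i=2 t=14 v=1: → [14,17); WM=13
i=3 t=15 v=4: → [14,18); WM=13
i=4 t=8 v=2: DROP (t<13-1); WM=13
i=5 t=3 v=2: DROP (t<13-1); WM=14

4 5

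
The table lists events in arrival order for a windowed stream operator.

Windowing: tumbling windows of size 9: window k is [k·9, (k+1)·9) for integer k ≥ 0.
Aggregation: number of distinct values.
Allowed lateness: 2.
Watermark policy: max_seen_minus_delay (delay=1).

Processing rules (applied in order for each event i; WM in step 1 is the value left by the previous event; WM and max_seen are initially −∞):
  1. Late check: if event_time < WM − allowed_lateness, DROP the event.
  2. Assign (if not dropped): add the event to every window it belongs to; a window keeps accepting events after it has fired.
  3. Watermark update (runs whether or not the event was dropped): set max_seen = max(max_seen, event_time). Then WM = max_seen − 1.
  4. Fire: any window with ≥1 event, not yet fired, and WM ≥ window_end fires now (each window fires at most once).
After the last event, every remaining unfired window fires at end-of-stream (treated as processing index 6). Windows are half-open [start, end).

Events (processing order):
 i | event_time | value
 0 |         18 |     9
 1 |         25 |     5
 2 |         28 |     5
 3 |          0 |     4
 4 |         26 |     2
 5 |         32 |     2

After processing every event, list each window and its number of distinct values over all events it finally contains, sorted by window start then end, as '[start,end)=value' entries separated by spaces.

i=0 t=18 v=9: → [18,27); WM=17
i=1 t=25 v=5: → [18,27); WM=24
i=2 t=28 v=5: → [27,36); WM=27; [18,27) fires=2
i=3 t=0 v=4: DROP (t<27-2); WM=27
i=4 t=26 v=2: → [18,27); WM=27
i=5 t=32 v=2: → [27,36); WM=31

[18,27)=3 [27,36)=2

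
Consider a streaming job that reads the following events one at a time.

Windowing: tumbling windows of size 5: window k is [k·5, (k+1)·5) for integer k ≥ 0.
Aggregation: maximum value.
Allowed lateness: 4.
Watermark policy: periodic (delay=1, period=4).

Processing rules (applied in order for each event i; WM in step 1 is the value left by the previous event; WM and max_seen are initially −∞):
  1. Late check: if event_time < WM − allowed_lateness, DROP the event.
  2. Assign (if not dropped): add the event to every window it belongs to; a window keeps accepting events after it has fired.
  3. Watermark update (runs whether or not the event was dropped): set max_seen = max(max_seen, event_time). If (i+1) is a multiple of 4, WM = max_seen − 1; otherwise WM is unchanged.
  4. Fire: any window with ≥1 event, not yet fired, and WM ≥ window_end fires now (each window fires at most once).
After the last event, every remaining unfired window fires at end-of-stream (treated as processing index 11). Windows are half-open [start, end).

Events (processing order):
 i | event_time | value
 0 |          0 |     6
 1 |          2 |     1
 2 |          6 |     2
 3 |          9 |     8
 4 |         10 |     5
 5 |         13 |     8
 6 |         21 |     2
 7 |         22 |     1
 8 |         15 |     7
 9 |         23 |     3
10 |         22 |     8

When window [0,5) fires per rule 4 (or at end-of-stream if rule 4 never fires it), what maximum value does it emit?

6

i=0 t=0 v=6: → [0,5); WM=−∞
i=1 t=2 v=1: → [0,5); WM=−∞
i=2 t=6 v=2: → [5,10); WM=−∞
i=3 t=9 v=8: → [5,10); WM=8; [0,5) fires=6
i=4 t=10 v=5: → [10,15); WM=8
i=5 t=13 v=8: → [10,15); WM=8
i=6 t=21 v=2: → [20,25); WM=8
i=7 t=22 v=1: → [20,25); WM=21; [5,10) fires=8 [10,15) fires=8
i=8 t=15 v=7: DROP (t<21-4); WM=21
i=9 t=23 v=3: → [20,25); WM=21
i=10 t=22 v=8: → [20,25); WM=21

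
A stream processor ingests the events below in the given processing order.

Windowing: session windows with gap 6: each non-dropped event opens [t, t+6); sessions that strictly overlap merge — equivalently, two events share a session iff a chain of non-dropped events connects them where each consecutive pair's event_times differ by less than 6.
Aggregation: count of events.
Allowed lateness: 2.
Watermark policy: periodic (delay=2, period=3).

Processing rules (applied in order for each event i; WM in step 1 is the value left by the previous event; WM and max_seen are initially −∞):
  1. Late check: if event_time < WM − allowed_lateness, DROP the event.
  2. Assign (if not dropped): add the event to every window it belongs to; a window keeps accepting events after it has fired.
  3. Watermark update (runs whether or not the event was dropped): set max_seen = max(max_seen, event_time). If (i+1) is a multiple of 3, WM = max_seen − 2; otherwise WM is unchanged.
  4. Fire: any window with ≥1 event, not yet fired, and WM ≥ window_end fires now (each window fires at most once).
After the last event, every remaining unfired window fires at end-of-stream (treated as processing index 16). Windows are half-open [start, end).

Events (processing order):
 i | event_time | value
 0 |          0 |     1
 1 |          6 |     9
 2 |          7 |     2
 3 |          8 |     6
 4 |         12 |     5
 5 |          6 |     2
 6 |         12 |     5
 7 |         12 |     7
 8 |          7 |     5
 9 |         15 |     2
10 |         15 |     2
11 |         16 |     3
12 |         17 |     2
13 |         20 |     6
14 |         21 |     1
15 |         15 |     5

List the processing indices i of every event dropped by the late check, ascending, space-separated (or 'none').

i=0 t=0 v=1: → [0,6); WM=−∞
i=1 t=6 v=9: → [6,12); WM=−∞
i=2 t=7 v=2: → [6,13); WM=5
i=3 t=8 v=6: → [6,14); WM=5
i=4 t=12 v=5: → [6,18); WM=5
i=5 t=6 v=2: → [6,18); WM=10
i=6 t=12 v=5: → [6,18); WM=10
i=7 t=12 v=7: → [6,18); WM=10
i=8 t=7 v=5: DROP (t<10-2); WM=10
i=9 t=15 v=2: → [6,21); WM=10
i=10 t=15 v=2: → [6,21); WM=10
i=11 t=16 v=3: → [6,22); WM=14
i=12 t=17 v=2: → [6,23); WM=14
i=13 t=20 v=6: → [6,26); WM=14
i=14 t=21 v=1: → [6,27); WM=19
i=15 t=15 v=5: DROP (t<19-2); WM=19

8 15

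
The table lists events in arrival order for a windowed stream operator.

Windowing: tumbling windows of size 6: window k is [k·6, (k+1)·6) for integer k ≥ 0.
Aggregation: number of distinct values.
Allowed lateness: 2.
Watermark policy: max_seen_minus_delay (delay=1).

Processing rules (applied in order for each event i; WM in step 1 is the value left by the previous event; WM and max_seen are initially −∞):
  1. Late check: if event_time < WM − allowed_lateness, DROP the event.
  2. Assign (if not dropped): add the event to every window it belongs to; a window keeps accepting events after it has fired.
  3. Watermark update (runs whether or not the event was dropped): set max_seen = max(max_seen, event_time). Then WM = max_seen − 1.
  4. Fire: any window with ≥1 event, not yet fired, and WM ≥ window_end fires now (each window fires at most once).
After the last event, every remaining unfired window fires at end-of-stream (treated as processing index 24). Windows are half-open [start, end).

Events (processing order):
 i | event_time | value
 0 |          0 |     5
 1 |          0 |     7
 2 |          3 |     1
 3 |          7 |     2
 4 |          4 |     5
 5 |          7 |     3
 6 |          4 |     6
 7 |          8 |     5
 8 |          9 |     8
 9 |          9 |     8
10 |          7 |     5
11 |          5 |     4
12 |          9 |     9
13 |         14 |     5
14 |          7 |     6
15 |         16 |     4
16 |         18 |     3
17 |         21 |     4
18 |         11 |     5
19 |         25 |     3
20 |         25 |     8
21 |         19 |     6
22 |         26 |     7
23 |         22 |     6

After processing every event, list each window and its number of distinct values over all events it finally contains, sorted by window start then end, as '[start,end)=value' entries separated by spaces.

i=0 t=0 v=5: → [0,6); WM=-1
i=1 t=0 v=7: → [0,6); WM=-1
i=2 t=3 v=1: → [0,6); WM=2
i=3 t=7 v=2: → [6,12); WM=6; [0,6) fires=3
i=4 t=4 v=5: → [0,6); WM=6
i=5 t=7 v=3: → [6,12); WM=6
i=6 t=4 v=6: → [0,6); WM=6
i=7 t=8 v=5: → [6,12); WM=7
i=8 t=9 v=8: → [6,12); WM=8
i=9 t=9 v=8: → [6,12); WM=8
i=10 t=7 v=5: → [6,12); WM=8
i=11 t=5 v=4: DROP (t<8-2); WM=8
i=12 t=9 v=9: → [6,12); WM=8
i=13 t=14 v=5: → [12,18); WM=13; [6,12) fires=5
i=14 t=7 v=6: DROP (t<13-2); WM=13
i=15 t=16 v=4: → [12,18); WM=15
i=16 t=18 v=3: → [18,24); WM=17
i=17 t=21 v=4: → [18,24); WM=20; [12,18) fires=2
i=18 t=11 v=5: DROP (t<20-2); WM=20
i=19 t=25 v=3: → [24,30); WM=24; [18,24) fires=2
i=20 t=25 v=8: → [24,30); WM=24
i=21 t=19 v=6: DROP (t<24-2); WM=24
i=22 t=26 v=7: → [24,30); WM=25
i=23 t=22 v=6: DROP (t<25-2); WM=25

[0,6)=4 [6,12)=5 [12,18)=2 [18,24)=2 [24,30)=3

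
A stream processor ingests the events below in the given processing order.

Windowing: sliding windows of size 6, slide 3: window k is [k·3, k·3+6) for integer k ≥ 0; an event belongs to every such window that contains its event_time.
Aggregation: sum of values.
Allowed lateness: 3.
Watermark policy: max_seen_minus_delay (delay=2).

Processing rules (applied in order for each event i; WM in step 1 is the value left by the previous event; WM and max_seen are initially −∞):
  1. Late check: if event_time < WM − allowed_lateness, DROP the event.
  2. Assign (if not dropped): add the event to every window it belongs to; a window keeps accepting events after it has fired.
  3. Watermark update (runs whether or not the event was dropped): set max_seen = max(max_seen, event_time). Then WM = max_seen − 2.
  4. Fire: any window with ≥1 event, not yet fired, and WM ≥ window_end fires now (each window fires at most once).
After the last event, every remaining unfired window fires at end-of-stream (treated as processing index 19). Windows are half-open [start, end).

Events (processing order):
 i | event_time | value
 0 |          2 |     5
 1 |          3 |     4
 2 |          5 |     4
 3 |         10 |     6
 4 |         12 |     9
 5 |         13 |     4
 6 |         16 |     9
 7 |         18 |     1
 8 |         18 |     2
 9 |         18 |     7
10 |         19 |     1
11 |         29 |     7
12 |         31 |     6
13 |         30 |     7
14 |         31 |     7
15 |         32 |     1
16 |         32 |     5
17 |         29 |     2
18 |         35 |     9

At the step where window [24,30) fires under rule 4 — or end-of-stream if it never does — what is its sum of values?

i=0 t=2 v=5: → [0,6); WM=0
i=1 t=3 v=4: → [3,9),[0,6); WM=1
i=2 t=5 v=4: → [3,9),[0,6); WM=3
i=3 t=10 v=6: → [9,15),[6,12); WM=8; [0,6) fires=13
i=4 t=12 v=9: → [12,18),[9,15); WM=10; [3,9) fires=8
i=5 t=13 v=4: → [12,18),[9,15); WM=11
i=6 t=16 v=9: → [15,21),[12,18); WM=14; [6,12) fires=6
i=7 t=18 v=1: → [18,24),[15,21); WM=16; [9,15) fires=19
i=8 t=18 v=2: → [18,24),[15,21); WM=16
i=9 t=18 v=7: → [18,24),[15,21); WM=16
i=10 t=19 v=1: → [18,24),[15,21); WM=17
i=11 t=29 v=7: → [27,33),[24,30); WM=27; [12,18) fires=22 [15,21) fires=20 [18,24) fires=11
i=12 t=31 v=6: → [30,36),[27,33); WM=29
i=13 t=30 v=7: → [30,36),[27,33); WM=29
i=14 t=31 v=7: → [30,36),[27,33); WM=29
i=15 t=32 v=1: → [30,36),[27,33); WM=30; [24,30) fires=7
i=16 t=32 v=5: → [30,36),[27,33); WM=30
i=17 t=29 v=2: → [27,33),[24,30); WM=30
i=18 t=35 v=9: → [33,39),[30,36); WM=33; [27,33) fires=35

7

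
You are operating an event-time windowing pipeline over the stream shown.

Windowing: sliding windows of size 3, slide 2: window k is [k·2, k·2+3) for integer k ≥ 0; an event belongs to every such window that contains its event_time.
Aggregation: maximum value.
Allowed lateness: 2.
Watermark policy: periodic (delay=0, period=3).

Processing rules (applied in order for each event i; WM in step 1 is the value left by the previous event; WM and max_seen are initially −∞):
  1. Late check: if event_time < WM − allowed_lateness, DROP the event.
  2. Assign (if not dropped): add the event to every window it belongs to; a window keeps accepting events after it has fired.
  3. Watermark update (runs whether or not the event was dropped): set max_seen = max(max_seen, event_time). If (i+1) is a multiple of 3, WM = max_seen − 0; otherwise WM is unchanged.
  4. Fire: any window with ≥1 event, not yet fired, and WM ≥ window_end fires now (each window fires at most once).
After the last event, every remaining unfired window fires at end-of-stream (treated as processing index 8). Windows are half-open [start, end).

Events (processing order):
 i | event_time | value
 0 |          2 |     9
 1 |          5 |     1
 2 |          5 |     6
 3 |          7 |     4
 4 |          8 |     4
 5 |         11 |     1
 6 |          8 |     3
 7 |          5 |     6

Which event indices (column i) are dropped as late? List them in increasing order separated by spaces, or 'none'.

6 7

i=0 t=2 v=9: → [2,5),[0,3); WM=−∞
i=1 t=5 v=1: → [4,7); WM=−∞
i=2 t=5 v=6: → [4,7); WM=5; [0,3) fires=9 [2,5) fires=9
i=3 t=7 v=4: → [6,9); WM=5
i=4 t=8 v=4: → [8,11),[6,9); WM=5
i=5 t=11 v=1: → [10,13); WM=11; [4,7) fires=6 [6,9) fires=4 [8,11) fires=4
i=6 t=8 v=3: DROP (t<11-2); WM=11
i=7 t=5 v=6: DROP (t<11-2); WM=11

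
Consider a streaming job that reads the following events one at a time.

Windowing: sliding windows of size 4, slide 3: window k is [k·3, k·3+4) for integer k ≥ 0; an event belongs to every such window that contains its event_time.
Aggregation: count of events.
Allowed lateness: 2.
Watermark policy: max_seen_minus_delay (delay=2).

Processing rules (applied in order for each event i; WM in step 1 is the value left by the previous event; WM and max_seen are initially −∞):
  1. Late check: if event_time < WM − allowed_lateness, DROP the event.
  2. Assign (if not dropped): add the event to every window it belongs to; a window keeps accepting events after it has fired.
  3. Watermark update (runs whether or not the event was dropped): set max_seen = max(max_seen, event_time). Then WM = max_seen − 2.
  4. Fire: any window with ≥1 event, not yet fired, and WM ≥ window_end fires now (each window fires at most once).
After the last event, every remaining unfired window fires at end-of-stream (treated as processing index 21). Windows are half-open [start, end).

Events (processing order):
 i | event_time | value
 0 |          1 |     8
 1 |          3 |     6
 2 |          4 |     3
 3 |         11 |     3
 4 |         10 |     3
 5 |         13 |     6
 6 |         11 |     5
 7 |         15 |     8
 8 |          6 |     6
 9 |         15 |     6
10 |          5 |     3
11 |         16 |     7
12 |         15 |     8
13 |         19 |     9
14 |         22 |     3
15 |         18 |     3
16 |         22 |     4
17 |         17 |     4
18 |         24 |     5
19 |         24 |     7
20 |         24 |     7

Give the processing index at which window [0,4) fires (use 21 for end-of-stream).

3

i=0 t=1 v=8: → [0,4); WM=-1
i=1 t=3 v=6: → [3,7),[0,4); WM=1
i=2 t=4 v=3: → [3,7); WM=2
i=3 t=11 v=3: → [9,13); WM=9; [0,4) fires=2 [3,7) fires=2
i=4 t=10 v=3: → [9,13); WM=9
i=5 t=13 v=6: → [12,16); WM=11
i=6 t=11 v=5: → [9,13); WM=11
i=7 t=15 v=8: → [15,19),[12,16); WM=13; [9,13) fires=3
i=8 t=6 v=6: DROP (t<13-2); WM=13
i=9 t=15 v=6: → [15,19),[12,16); WM=13
i=10 t=5 v=3: DROP (t<13-2); WM=13
i=11 t=16 v=7: → [15,19); WM=14
i=12 t=15 v=8: → [15,19),[12,16); WM=14
i=13 t=19 v=9: → [18,22); WM=17; [12,16) fires=4
i=14 t=22 v=3: → [21,25); WM=20; [15,19) fires=4
i=15 t=18 v=3: → [18,22),[15,19); WM=20
i=16 t=22 v=4: → [21,25); WM=20
i=17 t=17 v=4: DROP (t<20-2); WM=20
i=18 t=24 v=5: → [24,28),[21,25); WM=22; [18,22) fires=2
i=19 t=24 v=7: → [24,28),[21,25); WM=22
i=20 t=24 v=7: → [24,28),[21,25); WM=22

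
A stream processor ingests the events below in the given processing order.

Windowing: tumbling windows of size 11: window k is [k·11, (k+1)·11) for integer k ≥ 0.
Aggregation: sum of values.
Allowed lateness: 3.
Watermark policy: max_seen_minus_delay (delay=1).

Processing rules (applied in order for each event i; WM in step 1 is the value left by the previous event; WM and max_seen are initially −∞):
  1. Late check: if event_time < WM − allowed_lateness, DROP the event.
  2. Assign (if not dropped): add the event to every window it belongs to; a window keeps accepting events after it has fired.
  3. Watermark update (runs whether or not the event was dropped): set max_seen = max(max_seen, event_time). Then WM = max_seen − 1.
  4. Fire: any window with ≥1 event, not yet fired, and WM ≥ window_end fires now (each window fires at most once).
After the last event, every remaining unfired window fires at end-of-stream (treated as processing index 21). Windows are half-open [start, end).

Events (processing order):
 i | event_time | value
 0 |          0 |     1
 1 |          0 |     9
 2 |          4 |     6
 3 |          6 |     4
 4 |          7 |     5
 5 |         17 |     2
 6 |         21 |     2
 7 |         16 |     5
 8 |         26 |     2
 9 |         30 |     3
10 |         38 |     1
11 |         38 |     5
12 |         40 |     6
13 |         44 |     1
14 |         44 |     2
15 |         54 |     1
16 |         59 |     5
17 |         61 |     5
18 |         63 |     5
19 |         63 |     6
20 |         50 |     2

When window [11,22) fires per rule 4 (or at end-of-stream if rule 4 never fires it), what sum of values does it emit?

i=0 t=0 v=1: → [0,11); WM=-1
i=1 t=0 v=9: → [0,11); WM=-1
i=2 t=4 v=6: → [0,11); WM=3
i=3 t=6 v=4: → [0,11); WM=5
i=4 t=7 v=5: → [0,11); WM=6
i=5 t=17 v=2: → [11,22); WM=16; [0,11) fires=25
i=6 t=21 v=2: → [11,22); WM=20
i=7 t=16 v=5: DROP (t<20-3); WM=20
i=8 t=26 v=2: → [22,33); WM=25; [11,22) fires=4
i=9 t=30 v=3: → [22,33); WM=29
i=10 t=38 v=1: → [33,44); WM=37; [22,33) fires=5
i=11 t=38 v=5: → [33,44); WM=37
i=12 t=40 v=6: → [33,44); WM=39
i=13 t=44 v=1: → [44,55); WM=43
i=14 t=44 v=2: → [44,55); WM=43
i=15 t=54 v=1: → [44,55); WM=53; [33,44) fires=12
i=16 t=59 v=5: → [55,66); WM=58; [44,55) fires=4
i=17 t=61 v=5: → [55,66); WM=60
i=18 t=63 v=5: → [55,66); WM=62
i=19 t=63 v=6: → [55,66); WM=62
i=20 t=50 v=2: DROP (t<62-3); WM=62

4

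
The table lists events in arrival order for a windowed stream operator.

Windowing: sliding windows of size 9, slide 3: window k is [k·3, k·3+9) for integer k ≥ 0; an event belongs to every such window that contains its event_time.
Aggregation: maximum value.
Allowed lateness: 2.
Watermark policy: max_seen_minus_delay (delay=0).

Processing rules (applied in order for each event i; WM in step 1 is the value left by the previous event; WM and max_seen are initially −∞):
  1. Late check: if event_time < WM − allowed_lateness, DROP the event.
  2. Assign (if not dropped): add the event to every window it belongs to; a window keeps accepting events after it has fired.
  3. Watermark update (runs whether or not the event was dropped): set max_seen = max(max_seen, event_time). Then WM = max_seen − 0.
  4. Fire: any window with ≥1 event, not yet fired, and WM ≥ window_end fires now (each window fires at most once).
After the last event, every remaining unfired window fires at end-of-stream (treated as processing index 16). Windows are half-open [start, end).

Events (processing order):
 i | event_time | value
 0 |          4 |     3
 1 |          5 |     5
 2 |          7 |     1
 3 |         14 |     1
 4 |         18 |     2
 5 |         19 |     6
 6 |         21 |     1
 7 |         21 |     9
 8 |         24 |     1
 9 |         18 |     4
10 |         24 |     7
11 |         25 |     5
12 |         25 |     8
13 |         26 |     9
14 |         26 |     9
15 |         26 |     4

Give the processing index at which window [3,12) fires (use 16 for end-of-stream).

i=0 t=4 v=3: → [3,12),[0,9); WM=4
i=1 t=5 v=5: → [3,12),[0,9); WM=5
i=2 t=7 v=1: → [6,15),[3,12),[0,9); WM=7
i=3 t=14 v=1: → [12,21),[9,18),[6,15); WM=14; [0,9) fires=5 [3,12) fires=5
i=4 t=18 v=2: → [18,27),[15,24),[12,21); WM=18; [6,15) fires=1 [9,18) fires=1
i=5 t=19 v=6: → [18,27),[15,24),[12,21); WM=19
i=6 t=21 v=1: → [21,30),[18,27),[15,24); WM=21; [12,21) fires=6
i=7 t=21 v=9: → [21,30),[18,27),[15,24); WM=21
i=8 t=24 v=1: → [24,33),[21,30),[18,27); WM=24; [15,24) fires=9
i=9 t=18 v=4: DROP (t<24-2); WM=24
i=10 t=24 v=7: → [24,33),[21,30),[18,27); WM=24
i=11 t=25 v=5: → [24,33),[21,30),[18,27); WM=25
i=12 t=25 v=8: → [24,33),[21,30),[18,27); WM=25
i=13 t=26 v=9: → [24,33),[21,30),[18,27); WM=26
i=14 t=26 v=9: → [24,33),[21,30),[18,27); WM=26
i=15 t=26 v=4: → [24,33),[21,30),[18,27); WM=26

3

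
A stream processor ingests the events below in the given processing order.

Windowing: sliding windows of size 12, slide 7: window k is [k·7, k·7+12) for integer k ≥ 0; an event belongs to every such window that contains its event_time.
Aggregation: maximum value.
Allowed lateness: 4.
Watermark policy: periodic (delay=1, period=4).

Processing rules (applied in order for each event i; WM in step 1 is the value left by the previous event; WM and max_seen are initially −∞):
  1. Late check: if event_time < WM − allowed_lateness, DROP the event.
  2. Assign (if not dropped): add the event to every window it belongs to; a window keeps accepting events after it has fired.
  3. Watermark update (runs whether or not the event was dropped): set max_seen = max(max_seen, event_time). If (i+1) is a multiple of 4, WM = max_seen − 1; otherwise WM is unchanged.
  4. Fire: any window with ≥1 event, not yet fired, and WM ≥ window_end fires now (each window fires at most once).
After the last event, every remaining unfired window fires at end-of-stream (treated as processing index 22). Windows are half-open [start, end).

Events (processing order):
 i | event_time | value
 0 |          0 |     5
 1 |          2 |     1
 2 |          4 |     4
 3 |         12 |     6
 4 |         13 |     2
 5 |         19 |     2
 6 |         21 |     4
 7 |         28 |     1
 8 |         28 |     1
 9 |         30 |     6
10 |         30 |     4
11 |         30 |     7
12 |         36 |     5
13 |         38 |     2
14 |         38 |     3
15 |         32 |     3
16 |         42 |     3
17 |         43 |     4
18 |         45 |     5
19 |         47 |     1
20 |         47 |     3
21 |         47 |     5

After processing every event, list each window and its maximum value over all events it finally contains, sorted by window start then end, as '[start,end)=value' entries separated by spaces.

i=0 t=0 v=5: → [0,12); WM=−∞
i=1 t=2 v=1: → [0,12); WM=−∞
i=2 t=4 v=4: → [0,12); WM=−∞
i=3 t=12 v=6: → [7,19); WM=11
i=4 t=13 v=2: → [7,19); WM=11
i=5 t=19 v=2: → [14,26); WM=11
i=6 t=21 v=4: → [21,33),[14,26); WM=11
i=7 t=28 v=1: → [28,40),[21,33); WM=27; [0,12) fires=5 [7,19) fires=6 [14,26) fires=4
i=8 t=28 v=1: → [28,40),[21,33); WM=27
i=9 t=30 v=6: → [28,40),[21,33); WM=27
i=10 t=30 v=4: → [28,40),[21,33); WM=27
i=11 t=30 v=7: → [28,40),[21,33); WM=29
i=12 t=36 v=5: → [35,47),[28,40); WM=29
i=13 t=38 v=2: → [35,47),[28,40); WM=29
i=14 t=38 v=3: → [35,47),[28,40); WM=29
i=15 t=32 v=3: → [28,40),[21,33); WM=37; [21,33) fires=7
i=16 t=42 v=3: → [42,54),[35,47); WM=37
i=17 t=43 v=4: → [42,54),[35,47); WM=37
i=18 t=45 v=5: → [42,54),[35,47); WM=37
i=19 t=47 v=1: → [42,54); WM=46; [28,40) fires=7
i=20 t=47 v=3: → [42,54); WM=46
i=21 t=47 v=5: → [42,54); WM=46

[0,12)=5 [7,19)=6 [14,26)=4 [21,33)=7 [28,40)=7 [35,47)=5 [42,54)=5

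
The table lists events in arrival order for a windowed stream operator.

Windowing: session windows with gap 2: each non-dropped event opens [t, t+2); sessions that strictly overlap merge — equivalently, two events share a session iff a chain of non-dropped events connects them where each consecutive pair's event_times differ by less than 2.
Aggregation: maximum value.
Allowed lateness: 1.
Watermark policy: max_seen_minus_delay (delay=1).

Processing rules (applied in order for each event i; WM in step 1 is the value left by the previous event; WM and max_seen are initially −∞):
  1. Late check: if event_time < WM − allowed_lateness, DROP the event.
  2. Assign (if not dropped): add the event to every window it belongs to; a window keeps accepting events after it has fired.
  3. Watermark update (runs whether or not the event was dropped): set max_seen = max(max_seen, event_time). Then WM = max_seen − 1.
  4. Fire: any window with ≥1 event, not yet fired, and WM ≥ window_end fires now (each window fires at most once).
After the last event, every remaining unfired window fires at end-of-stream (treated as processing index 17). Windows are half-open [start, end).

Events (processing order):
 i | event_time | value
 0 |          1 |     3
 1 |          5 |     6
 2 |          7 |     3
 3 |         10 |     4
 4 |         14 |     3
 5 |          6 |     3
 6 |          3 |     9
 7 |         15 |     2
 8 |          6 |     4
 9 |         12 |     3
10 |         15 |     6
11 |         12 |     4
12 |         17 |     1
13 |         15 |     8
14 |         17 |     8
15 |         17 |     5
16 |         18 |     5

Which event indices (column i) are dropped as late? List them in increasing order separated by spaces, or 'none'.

5 6 8 9 11

i=0 t=1 v=3: → [1,3); WM=0
i=1 t=5 v=6: → [5,7); WM=4
i=2 t=7 v=3: → [7,9); WM=6
i=3 t=10 v=4: → [10,12); WM=9
i=4 t=14 v=3: → [14,16); WM=13
i=5 t=6 v=3: DROP (t<13-1); WM=13
i=6 t=3 v=9: DROP (t<13-1); WM=13
i=7 t=15 v=2: → [14,17); WM=14
i=8 t=6 v=4: DROP (t<14-1); WM=14
i=9 t=12 v=3: DROP (t<14-1); WM=14
i=10 t=15 v=6: → [14,17); WM=14
i=11 t=12 v=4: DROP (t<14-1); WM=14
i=12 t=17 v=1: → [17,19); WM=16
i=13 t=15 v=8: → [14,17); WM=16
i=14 t=17 v=8: → [17,19); WM=16
i=15 t=17 v=5: → [17,19); WM=16
i=16 t=18 v=5: → [17,20); WM=17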